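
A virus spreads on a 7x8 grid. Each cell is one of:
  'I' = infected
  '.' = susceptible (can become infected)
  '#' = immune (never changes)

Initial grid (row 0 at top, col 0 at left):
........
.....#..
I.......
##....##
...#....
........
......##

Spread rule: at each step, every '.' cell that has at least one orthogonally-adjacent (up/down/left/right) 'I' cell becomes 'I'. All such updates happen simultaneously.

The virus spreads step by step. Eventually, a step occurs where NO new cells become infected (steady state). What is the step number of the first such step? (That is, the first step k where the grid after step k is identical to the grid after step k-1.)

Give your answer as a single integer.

Answer: 11

Derivation:
Step 0 (initial): 1 infected
Step 1: +2 new -> 3 infected
Step 2: +3 new -> 6 infected
Step 3: +4 new -> 10 infected
Step 4: +5 new -> 15 infected
Step 5: +6 new -> 21 infected
Step 6: +8 new -> 29 infected
Step 7: +8 new -> 37 infected
Step 8: +6 new -> 43 infected
Step 9: +4 new -> 47 infected
Step 10: +1 new -> 48 infected
Step 11: +0 new -> 48 infected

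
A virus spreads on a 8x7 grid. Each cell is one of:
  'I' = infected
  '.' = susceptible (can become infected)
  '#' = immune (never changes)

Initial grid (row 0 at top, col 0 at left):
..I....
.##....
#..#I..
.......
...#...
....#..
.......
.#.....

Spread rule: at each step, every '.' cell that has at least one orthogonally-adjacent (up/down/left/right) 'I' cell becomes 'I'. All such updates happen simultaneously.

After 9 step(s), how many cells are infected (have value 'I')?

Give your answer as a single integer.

Step 0 (initial): 2 infected
Step 1: +5 new -> 7 infected
Step 2: +8 new -> 15 infected
Step 3: +6 new -> 21 infected
Step 4: +6 new -> 27 infected
Step 5: +6 new -> 33 infected
Step 6: +7 new -> 40 infected
Step 7: +6 new -> 46 infected
Step 8: +2 new -> 48 infected
Step 9: +1 new -> 49 infected

Answer: 49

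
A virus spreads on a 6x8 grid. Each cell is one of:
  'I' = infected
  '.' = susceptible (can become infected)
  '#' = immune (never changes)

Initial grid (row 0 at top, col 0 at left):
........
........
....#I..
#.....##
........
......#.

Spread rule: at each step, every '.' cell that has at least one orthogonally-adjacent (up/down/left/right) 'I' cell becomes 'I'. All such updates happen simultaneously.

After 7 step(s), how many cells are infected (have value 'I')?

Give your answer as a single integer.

Step 0 (initial): 1 infected
Step 1: +3 new -> 4 infected
Step 2: +6 new -> 10 infected
Step 3: +8 new -> 18 infected
Step 4: +8 new -> 26 infected
Step 5: +7 new -> 33 infected
Step 6: +5 new -> 38 infected
Step 7: +4 new -> 42 infected

Answer: 42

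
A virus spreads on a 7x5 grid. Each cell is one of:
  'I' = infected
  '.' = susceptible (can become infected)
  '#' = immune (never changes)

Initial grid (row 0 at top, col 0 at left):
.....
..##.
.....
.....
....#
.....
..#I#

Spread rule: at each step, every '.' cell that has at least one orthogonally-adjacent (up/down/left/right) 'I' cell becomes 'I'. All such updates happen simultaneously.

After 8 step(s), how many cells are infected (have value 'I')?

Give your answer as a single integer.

Answer: 28

Derivation:
Step 0 (initial): 1 infected
Step 1: +1 new -> 2 infected
Step 2: +3 new -> 5 infected
Step 3: +3 new -> 8 infected
Step 4: +6 new -> 14 infected
Step 5: +5 new -> 19 infected
Step 6: +3 new -> 22 infected
Step 7: +3 new -> 25 infected
Step 8: +3 new -> 28 infected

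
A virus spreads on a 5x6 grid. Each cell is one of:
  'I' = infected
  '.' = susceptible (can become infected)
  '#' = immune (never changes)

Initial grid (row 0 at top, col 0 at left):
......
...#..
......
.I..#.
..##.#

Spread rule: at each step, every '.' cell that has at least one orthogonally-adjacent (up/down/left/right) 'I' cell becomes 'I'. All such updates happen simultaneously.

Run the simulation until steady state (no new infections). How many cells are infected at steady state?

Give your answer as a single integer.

Answer: 24

Derivation:
Step 0 (initial): 1 infected
Step 1: +4 new -> 5 infected
Step 2: +5 new -> 10 infected
Step 3: +4 new -> 14 infected
Step 4: +3 new -> 17 infected
Step 5: +3 new -> 20 infected
Step 6: +3 new -> 23 infected
Step 7: +1 new -> 24 infected
Step 8: +0 new -> 24 infected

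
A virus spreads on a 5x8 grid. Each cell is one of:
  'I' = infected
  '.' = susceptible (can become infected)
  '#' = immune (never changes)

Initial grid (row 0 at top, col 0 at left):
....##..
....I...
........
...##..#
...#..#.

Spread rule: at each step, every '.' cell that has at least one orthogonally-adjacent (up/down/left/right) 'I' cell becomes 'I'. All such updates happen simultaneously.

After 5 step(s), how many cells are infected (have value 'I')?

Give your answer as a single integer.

Answer: 29

Derivation:
Step 0 (initial): 1 infected
Step 1: +3 new -> 4 infected
Step 2: +5 new -> 9 infected
Step 3: +7 new -> 16 infected
Step 4: +8 new -> 24 infected
Step 5: +5 new -> 29 infected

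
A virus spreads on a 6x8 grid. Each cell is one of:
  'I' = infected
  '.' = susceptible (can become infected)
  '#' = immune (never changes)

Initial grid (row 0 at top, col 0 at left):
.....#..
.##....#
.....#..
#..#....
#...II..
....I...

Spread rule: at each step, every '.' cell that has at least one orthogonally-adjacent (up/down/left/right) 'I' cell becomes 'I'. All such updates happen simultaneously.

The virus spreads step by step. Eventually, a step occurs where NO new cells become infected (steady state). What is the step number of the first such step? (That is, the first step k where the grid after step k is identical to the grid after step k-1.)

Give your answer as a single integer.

Step 0 (initial): 3 infected
Step 1: +6 new -> 9 infected
Step 2: +6 new -> 15 infected
Step 3: +8 new -> 23 infected
Step 4: +8 new -> 31 infected
Step 5: +3 new -> 34 infected
Step 6: +3 new -> 37 infected
Step 7: +2 new -> 39 infected
Step 8: +1 new -> 40 infected
Step 9: +0 new -> 40 infected

Answer: 9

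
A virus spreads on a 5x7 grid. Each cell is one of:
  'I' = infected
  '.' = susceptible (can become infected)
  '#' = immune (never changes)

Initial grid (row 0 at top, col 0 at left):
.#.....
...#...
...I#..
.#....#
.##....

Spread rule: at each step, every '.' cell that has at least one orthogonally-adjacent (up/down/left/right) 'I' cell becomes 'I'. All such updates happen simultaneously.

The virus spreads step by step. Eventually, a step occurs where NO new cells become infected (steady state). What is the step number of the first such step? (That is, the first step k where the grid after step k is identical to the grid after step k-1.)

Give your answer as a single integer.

Answer: 8

Derivation:
Step 0 (initial): 1 infected
Step 1: +2 new -> 3 infected
Step 2: +5 new -> 8 infected
Step 3: +5 new -> 13 infected
Step 4: +5 new -> 18 infected
Step 5: +6 new -> 24 infected
Step 6: +3 new -> 27 infected
Step 7: +1 new -> 28 infected
Step 8: +0 new -> 28 infected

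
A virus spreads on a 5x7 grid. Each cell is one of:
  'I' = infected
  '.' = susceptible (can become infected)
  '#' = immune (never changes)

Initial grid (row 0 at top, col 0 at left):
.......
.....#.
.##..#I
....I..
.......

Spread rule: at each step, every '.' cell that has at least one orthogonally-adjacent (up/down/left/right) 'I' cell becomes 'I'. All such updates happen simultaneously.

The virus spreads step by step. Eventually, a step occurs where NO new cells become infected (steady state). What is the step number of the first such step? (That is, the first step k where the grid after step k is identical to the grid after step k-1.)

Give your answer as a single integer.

Step 0 (initial): 2 infected
Step 1: +6 new -> 8 infected
Step 2: +7 new -> 15 infected
Step 3: +5 new -> 20 infected
Step 4: +4 new -> 24 infected
Step 5: +4 new -> 28 infected
Step 6: +2 new -> 30 infected
Step 7: +1 new -> 31 infected
Step 8: +0 new -> 31 infected

Answer: 8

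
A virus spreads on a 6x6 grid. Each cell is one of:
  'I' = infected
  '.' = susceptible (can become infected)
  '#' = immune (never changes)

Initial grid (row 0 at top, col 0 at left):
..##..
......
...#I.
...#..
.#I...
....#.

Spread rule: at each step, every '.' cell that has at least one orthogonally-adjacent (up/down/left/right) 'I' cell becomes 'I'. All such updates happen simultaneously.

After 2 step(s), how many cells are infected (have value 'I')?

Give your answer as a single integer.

Step 0 (initial): 2 infected
Step 1: +6 new -> 8 infected
Step 2: +9 new -> 17 infected

Answer: 17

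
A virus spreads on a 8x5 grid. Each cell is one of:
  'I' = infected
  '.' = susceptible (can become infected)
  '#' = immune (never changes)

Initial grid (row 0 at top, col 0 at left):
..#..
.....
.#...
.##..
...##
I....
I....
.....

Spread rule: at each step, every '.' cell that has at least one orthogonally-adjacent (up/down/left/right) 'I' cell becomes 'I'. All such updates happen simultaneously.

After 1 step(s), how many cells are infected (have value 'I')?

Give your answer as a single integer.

Step 0 (initial): 2 infected
Step 1: +4 new -> 6 infected

Answer: 6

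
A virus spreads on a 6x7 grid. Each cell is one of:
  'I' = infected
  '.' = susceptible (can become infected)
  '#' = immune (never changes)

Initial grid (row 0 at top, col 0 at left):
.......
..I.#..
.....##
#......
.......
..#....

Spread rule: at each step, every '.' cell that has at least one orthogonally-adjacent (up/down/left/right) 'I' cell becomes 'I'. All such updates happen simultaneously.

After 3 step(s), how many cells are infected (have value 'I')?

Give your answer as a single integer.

Step 0 (initial): 1 infected
Step 1: +4 new -> 5 infected
Step 2: +6 new -> 11 infected
Step 3: +7 new -> 18 infected

Answer: 18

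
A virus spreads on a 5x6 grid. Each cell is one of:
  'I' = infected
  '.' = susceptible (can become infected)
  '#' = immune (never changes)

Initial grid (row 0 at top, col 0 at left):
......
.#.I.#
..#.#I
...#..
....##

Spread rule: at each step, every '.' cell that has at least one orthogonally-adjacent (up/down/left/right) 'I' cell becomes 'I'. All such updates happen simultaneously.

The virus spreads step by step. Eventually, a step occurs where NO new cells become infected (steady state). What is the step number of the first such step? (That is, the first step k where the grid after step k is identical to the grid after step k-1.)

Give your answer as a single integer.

Step 0 (initial): 2 infected
Step 1: +5 new -> 7 infected
Step 2: +3 new -> 10 infected
Step 3: +2 new -> 12 infected
Step 4: +1 new -> 13 infected
Step 5: +1 new -> 14 infected
Step 6: +1 new -> 15 infected
Step 7: +2 new -> 17 infected
Step 8: +2 new -> 19 infected
Step 9: +2 new -> 21 infected
Step 10: +1 new -> 22 infected
Step 11: +1 new -> 23 infected
Step 12: +0 new -> 23 infected

Answer: 12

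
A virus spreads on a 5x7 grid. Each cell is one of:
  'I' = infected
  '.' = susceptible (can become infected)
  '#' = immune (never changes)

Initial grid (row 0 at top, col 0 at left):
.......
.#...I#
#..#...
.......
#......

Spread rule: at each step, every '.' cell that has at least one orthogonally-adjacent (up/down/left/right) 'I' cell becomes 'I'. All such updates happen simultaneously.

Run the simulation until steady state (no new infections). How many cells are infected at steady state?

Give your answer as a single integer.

Step 0 (initial): 1 infected
Step 1: +3 new -> 4 infected
Step 2: +6 new -> 10 infected
Step 3: +5 new -> 15 infected
Step 4: +5 new -> 20 infected
Step 5: +4 new -> 24 infected
Step 6: +3 new -> 27 infected
Step 7: +3 new -> 30 infected
Step 8: +0 new -> 30 infected

Answer: 30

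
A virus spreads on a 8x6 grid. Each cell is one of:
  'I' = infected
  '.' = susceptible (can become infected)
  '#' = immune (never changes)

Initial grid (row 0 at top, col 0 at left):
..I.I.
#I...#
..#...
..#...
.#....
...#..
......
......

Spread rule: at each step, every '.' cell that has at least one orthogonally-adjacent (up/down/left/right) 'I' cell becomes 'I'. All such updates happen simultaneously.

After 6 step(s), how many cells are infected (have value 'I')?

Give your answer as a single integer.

Answer: 31

Derivation:
Step 0 (initial): 3 infected
Step 1: +6 new -> 9 infected
Step 2: +5 new -> 14 infected
Step 3: +4 new -> 18 infected
Step 4: +4 new -> 22 infected
Step 5: +4 new -> 26 infected
Step 6: +5 new -> 31 infected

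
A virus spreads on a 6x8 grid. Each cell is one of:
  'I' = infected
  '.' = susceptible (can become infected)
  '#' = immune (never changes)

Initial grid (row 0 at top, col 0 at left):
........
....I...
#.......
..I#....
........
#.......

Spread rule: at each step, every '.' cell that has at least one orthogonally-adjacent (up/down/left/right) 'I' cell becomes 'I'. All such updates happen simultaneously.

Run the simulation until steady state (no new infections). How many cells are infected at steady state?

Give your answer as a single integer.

Step 0 (initial): 2 infected
Step 1: +7 new -> 9 infected
Step 2: +12 new -> 21 infected
Step 3: +10 new -> 31 infected
Step 4: +7 new -> 38 infected
Step 5: +4 new -> 42 infected
Step 6: +2 new -> 44 infected
Step 7: +1 new -> 45 infected
Step 8: +0 new -> 45 infected

Answer: 45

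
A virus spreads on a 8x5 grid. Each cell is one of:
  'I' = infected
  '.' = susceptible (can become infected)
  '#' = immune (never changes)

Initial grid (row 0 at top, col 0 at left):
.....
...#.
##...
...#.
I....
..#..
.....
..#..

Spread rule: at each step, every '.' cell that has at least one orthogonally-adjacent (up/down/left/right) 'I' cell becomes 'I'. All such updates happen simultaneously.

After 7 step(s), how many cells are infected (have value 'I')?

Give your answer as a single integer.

Answer: 32

Derivation:
Step 0 (initial): 1 infected
Step 1: +3 new -> 4 infected
Step 2: +4 new -> 8 infected
Step 3: +4 new -> 12 infected
Step 4: +5 new -> 17 infected
Step 5: +5 new -> 22 infected
Step 6: +5 new -> 27 infected
Step 7: +5 new -> 32 infected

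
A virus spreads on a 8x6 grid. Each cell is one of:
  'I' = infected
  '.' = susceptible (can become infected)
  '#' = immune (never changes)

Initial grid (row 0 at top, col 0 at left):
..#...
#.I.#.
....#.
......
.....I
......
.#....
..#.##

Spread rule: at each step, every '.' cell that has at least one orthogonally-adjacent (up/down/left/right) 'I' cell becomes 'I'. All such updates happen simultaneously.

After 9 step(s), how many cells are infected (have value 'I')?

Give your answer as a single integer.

Step 0 (initial): 2 infected
Step 1: +6 new -> 8 infected
Step 2: +10 new -> 18 infected
Step 3: +9 new -> 27 infected
Step 4: +5 new -> 32 infected
Step 5: +4 new -> 36 infected
Step 6: +1 new -> 37 infected
Step 7: +1 new -> 38 infected
Step 8: +1 new -> 39 infected
Step 9: +1 new -> 40 infected

Answer: 40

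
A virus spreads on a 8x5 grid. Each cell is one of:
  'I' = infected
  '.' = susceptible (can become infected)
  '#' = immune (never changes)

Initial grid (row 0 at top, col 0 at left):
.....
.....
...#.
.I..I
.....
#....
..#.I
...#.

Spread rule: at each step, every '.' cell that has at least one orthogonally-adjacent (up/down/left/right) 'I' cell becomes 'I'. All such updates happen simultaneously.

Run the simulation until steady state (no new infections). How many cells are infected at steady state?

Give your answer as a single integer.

Answer: 36

Derivation:
Step 0 (initial): 3 infected
Step 1: +10 new -> 13 infected
Step 2: +9 new -> 22 infected
Step 3: +7 new -> 29 infected
Step 4: +5 new -> 34 infected
Step 5: +2 new -> 36 infected
Step 6: +0 new -> 36 infected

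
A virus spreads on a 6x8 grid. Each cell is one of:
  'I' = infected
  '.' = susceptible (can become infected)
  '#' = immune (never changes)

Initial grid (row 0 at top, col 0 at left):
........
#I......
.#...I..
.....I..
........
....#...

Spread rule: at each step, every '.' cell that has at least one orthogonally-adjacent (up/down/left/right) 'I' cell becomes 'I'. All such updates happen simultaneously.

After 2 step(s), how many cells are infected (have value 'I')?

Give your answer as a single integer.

Step 0 (initial): 3 infected
Step 1: +8 new -> 11 infected
Step 2: +14 new -> 25 infected

Answer: 25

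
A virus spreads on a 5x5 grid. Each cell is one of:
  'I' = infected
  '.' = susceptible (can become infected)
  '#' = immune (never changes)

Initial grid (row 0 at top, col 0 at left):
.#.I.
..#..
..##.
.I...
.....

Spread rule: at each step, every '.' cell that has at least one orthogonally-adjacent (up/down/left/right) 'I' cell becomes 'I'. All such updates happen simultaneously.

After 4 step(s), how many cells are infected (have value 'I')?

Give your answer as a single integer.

Step 0 (initial): 2 infected
Step 1: +7 new -> 9 infected
Step 2: +6 new -> 15 infected
Step 3: +4 new -> 19 infected
Step 4: +2 new -> 21 infected

Answer: 21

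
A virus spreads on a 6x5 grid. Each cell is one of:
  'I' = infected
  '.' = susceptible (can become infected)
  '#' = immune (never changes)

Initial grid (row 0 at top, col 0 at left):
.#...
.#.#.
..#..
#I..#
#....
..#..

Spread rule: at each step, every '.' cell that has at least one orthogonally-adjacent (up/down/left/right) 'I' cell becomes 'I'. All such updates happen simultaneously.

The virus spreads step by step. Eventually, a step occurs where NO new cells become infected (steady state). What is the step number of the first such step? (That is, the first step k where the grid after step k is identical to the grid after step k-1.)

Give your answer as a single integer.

Step 0 (initial): 1 infected
Step 1: +3 new -> 4 infected
Step 2: +4 new -> 8 infected
Step 3: +4 new -> 12 infected
Step 4: +4 new -> 16 infected
Step 5: +2 new -> 18 infected
Step 6: +1 new -> 19 infected
Step 7: +1 new -> 20 infected
Step 8: +1 new -> 21 infected
Step 9: +1 new -> 22 infected
Step 10: +0 new -> 22 infected

Answer: 10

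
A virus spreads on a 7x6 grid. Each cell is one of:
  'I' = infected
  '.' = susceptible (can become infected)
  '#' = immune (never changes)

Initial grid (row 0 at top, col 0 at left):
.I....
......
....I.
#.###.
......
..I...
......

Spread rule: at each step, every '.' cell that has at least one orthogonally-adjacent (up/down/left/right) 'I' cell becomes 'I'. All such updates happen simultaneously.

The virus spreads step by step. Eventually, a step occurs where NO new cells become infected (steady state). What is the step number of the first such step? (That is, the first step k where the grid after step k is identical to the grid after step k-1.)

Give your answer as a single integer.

Step 0 (initial): 3 infected
Step 1: +10 new -> 13 infected
Step 2: +15 new -> 28 infected
Step 3: +9 new -> 37 infected
Step 4: +1 new -> 38 infected
Step 5: +0 new -> 38 infected

Answer: 5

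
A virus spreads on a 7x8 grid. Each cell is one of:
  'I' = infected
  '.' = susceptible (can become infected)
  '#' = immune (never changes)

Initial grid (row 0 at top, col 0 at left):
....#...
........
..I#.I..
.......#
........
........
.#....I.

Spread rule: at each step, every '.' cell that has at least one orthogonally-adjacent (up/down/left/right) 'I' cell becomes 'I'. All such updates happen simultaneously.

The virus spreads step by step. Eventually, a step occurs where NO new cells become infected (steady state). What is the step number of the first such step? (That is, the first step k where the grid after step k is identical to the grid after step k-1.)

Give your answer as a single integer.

Step 0 (initial): 3 infected
Step 1: +10 new -> 13 infected
Step 2: +18 new -> 31 infected
Step 3: +13 new -> 44 infected
Step 4: +6 new -> 50 infected
Step 5: +1 new -> 51 infected
Step 6: +1 new -> 52 infected
Step 7: +0 new -> 52 infected

Answer: 7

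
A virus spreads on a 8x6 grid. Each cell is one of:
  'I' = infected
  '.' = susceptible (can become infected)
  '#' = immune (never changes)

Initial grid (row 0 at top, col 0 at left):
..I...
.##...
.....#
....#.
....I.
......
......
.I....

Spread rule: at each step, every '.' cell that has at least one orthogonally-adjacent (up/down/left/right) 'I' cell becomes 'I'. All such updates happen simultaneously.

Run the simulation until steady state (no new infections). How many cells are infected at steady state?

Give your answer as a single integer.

Answer: 44

Derivation:
Step 0 (initial): 3 infected
Step 1: +8 new -> 11 infected
Step 2: +13 new -> 24 infected
Step 3: +11 new -> 35 infected
Step 4: +7 new -> 42 infected
Step 5: +2 new -> 44 infected
Step 6: +0 new -> 44 infected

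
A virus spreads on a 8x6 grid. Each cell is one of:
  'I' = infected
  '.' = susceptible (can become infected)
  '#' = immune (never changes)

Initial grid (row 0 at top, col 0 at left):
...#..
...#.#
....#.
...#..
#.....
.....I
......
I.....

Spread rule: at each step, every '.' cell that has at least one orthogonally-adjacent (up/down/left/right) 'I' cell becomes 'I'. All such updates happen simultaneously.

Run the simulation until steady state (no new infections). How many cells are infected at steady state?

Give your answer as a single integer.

Answer: 39

Derivation:
Step 0 (initial): 2 infected
Step 1: +5 new -> 7 infected
Step 2: +8 new -> 15 infected
Step 3: +9 new -> 24 infected
Step 4: +2 new -> 26 infected
Step 5: +2 new -> 28 infected
Step 6: +3 new -> 31 infected
Step 7: +4 new -> 35 infected
Step 8: +3 new -> 38 infected
Step 9: +1 new -> 39 infected
Step 10: +0 new -> 39 infected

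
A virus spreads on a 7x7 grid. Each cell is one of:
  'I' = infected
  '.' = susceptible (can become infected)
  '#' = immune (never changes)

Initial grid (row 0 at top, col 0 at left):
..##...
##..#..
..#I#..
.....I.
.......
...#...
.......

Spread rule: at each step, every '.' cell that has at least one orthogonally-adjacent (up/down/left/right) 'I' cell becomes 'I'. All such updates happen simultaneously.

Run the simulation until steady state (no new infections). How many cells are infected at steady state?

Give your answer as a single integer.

Step 0 (initial): 2 infected
Step 1: +6 new -> 8 infected
Step 2: +8 new -> 16 infected
Step 3: +7 new -> 23 infected
Step 4: +8 new -> 31 infected
Step 5: +5 new -> 36 infected
Step 6: +2 new -> 38 infected
Step 7: +1 new -> 39 infected
Step 8: +0 new -> 39 infected

Answer: 39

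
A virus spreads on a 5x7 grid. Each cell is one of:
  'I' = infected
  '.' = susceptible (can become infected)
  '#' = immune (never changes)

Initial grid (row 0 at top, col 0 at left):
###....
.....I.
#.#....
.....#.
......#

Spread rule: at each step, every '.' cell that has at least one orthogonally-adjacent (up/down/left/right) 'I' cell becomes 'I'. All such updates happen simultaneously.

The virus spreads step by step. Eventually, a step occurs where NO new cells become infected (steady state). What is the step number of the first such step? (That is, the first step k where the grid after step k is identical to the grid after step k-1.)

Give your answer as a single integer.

Answer: 9

Derivation:
Step 0 (initial): 1 infected
Step 1: +4 new -> 5 infected
Step 2: +5 new -> 10 infected
Step 3: +5 new -> 15 infected
Step 4: +3 new -> 18 infected
Step 5: +5 new -> 23 infected
Step 6: +2 new -> 25 infected
Step 7: +2 new -> 27 infected
Step 8: +1 new -> 28 infected
Step 9: +0 new -> 28 infected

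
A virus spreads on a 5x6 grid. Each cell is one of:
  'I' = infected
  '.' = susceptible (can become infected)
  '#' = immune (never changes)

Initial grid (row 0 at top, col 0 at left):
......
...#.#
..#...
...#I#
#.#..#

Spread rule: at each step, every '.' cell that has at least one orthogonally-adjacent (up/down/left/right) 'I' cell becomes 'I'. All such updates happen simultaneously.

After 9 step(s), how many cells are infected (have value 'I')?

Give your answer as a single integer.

Step 0 (initial): 1 infected
Step 1: +2 new -> 3 infected
Step 2: +4 new -> 7 infected
Step 3: +1 new -> 8 infected
Step 4: +2 new -> 10 infected
Step 5: +1 new -> 11 infected
Step 6: +2 new -> 13 infected
Step 7: +2 new -> 15 infected
Step 8: +2 new -> 17 infected
Step 9: +2 new -> 19 infected

Answer: 19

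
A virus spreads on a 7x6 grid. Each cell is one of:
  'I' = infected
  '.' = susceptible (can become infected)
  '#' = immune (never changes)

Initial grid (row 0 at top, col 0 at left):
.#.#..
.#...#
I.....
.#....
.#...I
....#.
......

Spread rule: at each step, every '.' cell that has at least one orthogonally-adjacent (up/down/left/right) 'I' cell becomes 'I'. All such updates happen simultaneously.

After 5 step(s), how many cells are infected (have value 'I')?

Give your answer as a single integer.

Step 0 (initial): 2 infected
Step 1: +6 new -> 8 infected
Step 2: +7 new -> 15 infected
Step 3: +9 new -> 24 infected
Step 4: +7 new -> 31 infected
Step 5: +3 new -> 34 infected

Answer: 34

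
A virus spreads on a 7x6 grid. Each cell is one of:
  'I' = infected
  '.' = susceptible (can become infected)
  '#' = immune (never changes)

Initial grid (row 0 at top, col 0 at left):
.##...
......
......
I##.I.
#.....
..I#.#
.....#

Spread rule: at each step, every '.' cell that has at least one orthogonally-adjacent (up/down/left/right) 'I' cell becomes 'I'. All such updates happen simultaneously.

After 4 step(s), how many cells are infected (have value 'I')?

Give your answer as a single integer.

Step 0 (initial): 3 infected
Step 1: +8 new -> 11 infected
Step 2: +12 new -> 23 infected
Step 3: +8 new -> 31 infected
Step 4: +3 new -> 34 infected

Answer: 34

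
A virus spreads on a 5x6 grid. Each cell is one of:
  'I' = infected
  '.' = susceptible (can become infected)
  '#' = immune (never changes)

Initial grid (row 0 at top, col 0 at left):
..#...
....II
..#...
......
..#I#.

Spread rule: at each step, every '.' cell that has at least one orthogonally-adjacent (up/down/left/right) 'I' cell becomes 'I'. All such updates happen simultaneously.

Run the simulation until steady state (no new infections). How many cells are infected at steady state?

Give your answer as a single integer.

Step 0 (initial): 3 infected
Step 1: +6 new -> 9 infected
Step 2: +6 new -> 15 infected
Step 3: +3 new -> 18 infected
Step 4: +5 new -> 23 infected
Step 5: +3 new -> 26 infected
Step 6: +0 new -> 26 infected

Answer: 26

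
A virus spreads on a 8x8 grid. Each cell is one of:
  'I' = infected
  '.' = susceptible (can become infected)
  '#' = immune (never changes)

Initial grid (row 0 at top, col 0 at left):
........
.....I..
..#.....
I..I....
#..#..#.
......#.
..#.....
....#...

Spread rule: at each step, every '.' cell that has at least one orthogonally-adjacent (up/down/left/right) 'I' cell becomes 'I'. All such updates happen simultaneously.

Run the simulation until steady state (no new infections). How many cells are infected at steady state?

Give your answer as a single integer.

Answer: 57

Derivation:
Step 0 (initial): 3 infected
Step 1: +9 new -> 12 infected
Step 2: +12 new -> 24 infected
Step 3: +11 new -> 35 infected
Step 4: +8 new -> 43 infected
Step 5: +5 new -> 48 infected
Step 6: +6 new -> 54 infected
Step 7: +2 new -> 56 infected
Step 8: +1 new -> 57 infected
Step 9: +0 new -> 57 infected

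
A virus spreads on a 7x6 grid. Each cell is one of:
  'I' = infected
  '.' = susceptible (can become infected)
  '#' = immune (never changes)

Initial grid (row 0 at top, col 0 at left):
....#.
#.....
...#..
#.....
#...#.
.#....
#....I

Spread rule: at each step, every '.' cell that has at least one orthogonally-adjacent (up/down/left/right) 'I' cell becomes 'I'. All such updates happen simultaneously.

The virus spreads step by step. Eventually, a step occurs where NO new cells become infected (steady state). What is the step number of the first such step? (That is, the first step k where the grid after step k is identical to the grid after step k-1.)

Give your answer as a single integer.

Step 0 (initial): 1 infected
Step 1: +2 new -> 3 infected
Step 2: +3 new -> 6 infected
Step 3: +3 new -> 9 infected
Step 4: +5 new -> 14 infected
Step 5: +4 new -> 18 infected
Step 6: +4 new -> 22 infected
Step 7: +3 new -> 25 infected
Step 8: +3 new -> 28 infected
Step 9: +3 new -> 31 infected
Step 10: +1 new -> 32 infected
Step 11: +1 new -> 33 infected
Step 12: +0 new -> 33 infected

Answer: 12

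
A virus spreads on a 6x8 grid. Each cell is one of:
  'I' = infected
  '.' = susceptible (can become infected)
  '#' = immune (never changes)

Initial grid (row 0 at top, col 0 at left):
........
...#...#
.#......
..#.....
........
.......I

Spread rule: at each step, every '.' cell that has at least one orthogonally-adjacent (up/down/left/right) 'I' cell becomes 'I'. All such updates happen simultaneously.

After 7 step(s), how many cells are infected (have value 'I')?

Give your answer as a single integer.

Answer: 31

Derivation:
Step 0 (initial): 1 infected
Step 1: +2 new -> 3 infected
Step 2: +3 new -> 6 infected
Step 3: +4 new -> 10 infected
Step 4: +4 new -> 14 infected
Step 5: +5 new -> 19 infected
Step 6: +6 new -> 25 infected
Step 7: +6 new -> 31 infected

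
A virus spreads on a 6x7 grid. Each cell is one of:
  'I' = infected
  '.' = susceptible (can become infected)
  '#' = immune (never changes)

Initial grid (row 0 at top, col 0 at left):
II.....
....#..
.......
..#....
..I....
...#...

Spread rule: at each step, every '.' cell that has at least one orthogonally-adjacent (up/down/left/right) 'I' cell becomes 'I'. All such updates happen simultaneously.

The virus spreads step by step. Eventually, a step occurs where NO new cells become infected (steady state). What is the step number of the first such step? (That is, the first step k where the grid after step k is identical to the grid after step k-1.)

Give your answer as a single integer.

Answer: 7

Derivation:
Step 0 (initial): 3 infected
Step 1: +6 new -> 9 infected
Step 2: +9 new -> 18 infected
Step 3: +9 new -> 27 infected
Step 4: +5 new -> 32 infected
Step 5: +5 new -> 37 infected
Step 6: +2 new -> 39 infected
Step 7: +0 new -> 39 infected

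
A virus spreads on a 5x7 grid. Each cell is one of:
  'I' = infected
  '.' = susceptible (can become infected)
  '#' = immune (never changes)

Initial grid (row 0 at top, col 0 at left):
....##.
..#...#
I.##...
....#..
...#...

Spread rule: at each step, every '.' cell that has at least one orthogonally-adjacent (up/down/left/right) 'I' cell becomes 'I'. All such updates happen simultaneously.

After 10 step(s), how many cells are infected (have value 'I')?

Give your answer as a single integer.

Step 0 (initial): 1 infected
Step 1: +3 new -> 4 infected
Step 2: +4 new -> 8 infected
Step 3: +3 new -> 11 infected
Step 4: +3 new -> 14 infected
Step 5: +1 new -> 15 infected
Step 6: +1 new -> 16 infected
Step 7: +1 new -> 17 infected
Step 8: +2 new -> 19 infected
Step 9: +1 new -> 20 infected
Step 10: +2 new -> 22 infected

Answer: 22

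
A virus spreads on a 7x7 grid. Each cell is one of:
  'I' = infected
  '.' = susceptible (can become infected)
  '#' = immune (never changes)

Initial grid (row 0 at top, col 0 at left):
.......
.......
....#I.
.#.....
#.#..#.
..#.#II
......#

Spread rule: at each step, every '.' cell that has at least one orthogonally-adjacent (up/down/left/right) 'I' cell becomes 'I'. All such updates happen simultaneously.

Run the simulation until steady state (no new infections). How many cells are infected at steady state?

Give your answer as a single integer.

Step 0 (initial): 3 infected
Step 1: +5 new -> 8 infected
Step 2: +6 new -> 14 infected
Step 3: +6 new -> 20 infected
Step 4: +7 new -> 27 infected
Step 5: +4 new -> 31 infected
Step 6: +5 new -> 36 infected
Step 7: +4 new -> 40 infected
Step 8: +1 new -> 41 infected
Step 9: +0 new -> 41 infected

Answer: 41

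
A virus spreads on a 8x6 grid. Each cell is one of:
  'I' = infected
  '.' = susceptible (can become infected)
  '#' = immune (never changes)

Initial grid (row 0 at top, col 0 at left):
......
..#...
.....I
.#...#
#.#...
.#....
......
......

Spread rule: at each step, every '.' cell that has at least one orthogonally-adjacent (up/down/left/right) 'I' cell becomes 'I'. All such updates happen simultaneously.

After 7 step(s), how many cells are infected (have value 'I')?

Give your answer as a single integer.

Answer: 35

Derivation:
Step 0 (initial): 1 infected
Step 1: +2 new -> 3 infected
Step 2: +4 new -> 7 infected
Step 3: +5 new -> 12 infected
Step 4: +6 new -> 18 infected
Step 5: +6 new -> 24 infected
Step 6: +7 new -> 31 infected
Step 7: +4 new -> 35 infected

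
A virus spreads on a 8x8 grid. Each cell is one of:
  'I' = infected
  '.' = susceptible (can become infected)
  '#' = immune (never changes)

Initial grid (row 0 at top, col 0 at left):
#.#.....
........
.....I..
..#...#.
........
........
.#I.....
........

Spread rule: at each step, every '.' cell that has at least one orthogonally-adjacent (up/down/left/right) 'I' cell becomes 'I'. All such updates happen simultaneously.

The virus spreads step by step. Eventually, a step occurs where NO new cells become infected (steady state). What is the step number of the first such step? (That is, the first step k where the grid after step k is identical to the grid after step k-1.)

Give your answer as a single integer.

Answer: 7

Derivation:
Step 0 (initial): 2 infected
Step 1: +7 new -> 9 infected
Step 2: +13 new -> 22 infected
Step 3: +17 new -> 39 infected
Step 4: +11 new -> 50 infected
Step 5: +6 new -> 56 infected
Step 6: +3 new -> 59 infected
Step 7: +0 new -> 59 infected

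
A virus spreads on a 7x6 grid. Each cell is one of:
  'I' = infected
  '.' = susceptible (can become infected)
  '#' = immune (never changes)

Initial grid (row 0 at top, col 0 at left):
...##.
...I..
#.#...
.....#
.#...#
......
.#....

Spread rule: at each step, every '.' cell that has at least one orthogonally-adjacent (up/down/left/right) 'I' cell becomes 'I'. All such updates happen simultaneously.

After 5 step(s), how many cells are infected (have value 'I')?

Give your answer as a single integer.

Answer: 26

Derivation:
Step 0 (initial): 1 infected
Step 1: +3 new -> 4 infected
Step 2: +5 new -> 9 infected
Step 3: +8 new -> 17 infected
Step 4: +5 new -> 22 infected
Step 5: +4 new -> 26 infected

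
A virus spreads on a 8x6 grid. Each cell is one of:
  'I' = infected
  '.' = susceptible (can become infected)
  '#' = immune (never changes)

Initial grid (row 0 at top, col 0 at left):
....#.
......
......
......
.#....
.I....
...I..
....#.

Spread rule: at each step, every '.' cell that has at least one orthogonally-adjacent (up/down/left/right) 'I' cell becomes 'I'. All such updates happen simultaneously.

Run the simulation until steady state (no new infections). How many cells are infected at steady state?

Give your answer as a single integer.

Answer: 45

Derivation:
Step 0 (initial): 2 infected
Step 1: +7 new -> 9 infected
Step 2: +8 new -> 17 infected
Step 3: +7 new -> 24 infected
Step 4: +6 new -> 30 infected
Step 5: +6 new -> 36 infected
Step 6: +6 new -> 42 infected
Step 7: +2 new -> 44 infected
Step 8: +1 new -> 45 infected
Step 9: +0 new -> 45 infected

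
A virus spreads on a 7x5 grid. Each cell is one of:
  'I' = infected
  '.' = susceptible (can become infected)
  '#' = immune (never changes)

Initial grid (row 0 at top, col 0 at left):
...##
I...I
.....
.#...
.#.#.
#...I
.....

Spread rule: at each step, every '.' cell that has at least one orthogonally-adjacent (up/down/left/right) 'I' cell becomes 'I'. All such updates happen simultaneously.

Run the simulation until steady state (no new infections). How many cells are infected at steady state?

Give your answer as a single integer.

Step 0 (initial): 3 infected
Step 1: +8 new -> 11 infected
Step 2: +8 new -> 19 infected
Step 3: +7 new -> 26 infected
Step 4: +2 new -> 28 infected
Step 5: +1 new -> 29 infected
Step 6: +0 new -> 29 infected

Answer: 29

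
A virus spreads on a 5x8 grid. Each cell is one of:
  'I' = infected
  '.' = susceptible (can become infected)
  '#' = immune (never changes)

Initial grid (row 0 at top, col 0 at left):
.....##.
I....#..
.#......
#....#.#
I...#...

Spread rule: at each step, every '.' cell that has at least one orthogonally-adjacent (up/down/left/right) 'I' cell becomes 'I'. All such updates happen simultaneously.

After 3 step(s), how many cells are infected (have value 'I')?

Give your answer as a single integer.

Step 0 (initial): 2 infected
Step 1: +4 new -> 6 infected
Step 2: +4 new -> 10 infected
Step 3: +5 new -> 15 infected

Answer: 15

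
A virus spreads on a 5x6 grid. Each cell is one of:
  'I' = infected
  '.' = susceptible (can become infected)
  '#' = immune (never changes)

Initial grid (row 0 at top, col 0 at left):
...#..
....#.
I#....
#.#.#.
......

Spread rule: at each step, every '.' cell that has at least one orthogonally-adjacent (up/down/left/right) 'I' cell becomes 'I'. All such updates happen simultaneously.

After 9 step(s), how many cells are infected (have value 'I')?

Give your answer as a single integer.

Answer: 21

Derivation:
Step 0 (initial): 1 infected
Step 1: +1 new -> 2 infected
Step 2: +2 new -> 4 infected
Step 3: +2 new -> 6 infected
Step 4: +3 new -> 9 infected
Step 5: +1 new -> 10 infected
Step 6: +2 new -> 12 infected
Step 7: +2 new -> 14 infected
Step 8: +4 new -> 18 infected
Step 9: +3 new -> 21 infected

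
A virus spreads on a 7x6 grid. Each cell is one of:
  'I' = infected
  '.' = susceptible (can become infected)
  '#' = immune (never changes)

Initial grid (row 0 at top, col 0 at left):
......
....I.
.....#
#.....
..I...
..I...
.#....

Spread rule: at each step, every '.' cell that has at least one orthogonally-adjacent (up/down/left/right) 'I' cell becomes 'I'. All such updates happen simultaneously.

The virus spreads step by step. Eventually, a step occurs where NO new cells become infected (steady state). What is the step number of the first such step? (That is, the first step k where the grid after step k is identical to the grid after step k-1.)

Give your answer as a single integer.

Step 0 (initial): 3 infected
Step 1: +10 new -> 13 infected
Step 2: +13 new -> 26 infected
Step 3: +8 new -> 34 infected
Step 4: +4 new -> 38 infected
Step 5: +1 new -> 39 infected
Step 6: +0 new -> 39 infected

Answer: 6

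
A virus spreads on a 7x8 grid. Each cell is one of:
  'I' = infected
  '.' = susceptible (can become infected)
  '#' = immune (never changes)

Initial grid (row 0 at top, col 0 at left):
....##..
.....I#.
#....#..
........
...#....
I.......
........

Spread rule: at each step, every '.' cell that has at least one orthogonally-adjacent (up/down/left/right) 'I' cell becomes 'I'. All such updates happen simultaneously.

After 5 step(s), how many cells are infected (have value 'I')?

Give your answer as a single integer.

Answer: 36

Derivation:
Step 0 (initial): 2 infected
Step 1: +4 new -> 6 infected
Step 2: +6 new -> 12 infected
Step 3: +8 new -> 20 infected
Step 4: +10 new -> 30 infected
Step 5: +6 new -> 36 infected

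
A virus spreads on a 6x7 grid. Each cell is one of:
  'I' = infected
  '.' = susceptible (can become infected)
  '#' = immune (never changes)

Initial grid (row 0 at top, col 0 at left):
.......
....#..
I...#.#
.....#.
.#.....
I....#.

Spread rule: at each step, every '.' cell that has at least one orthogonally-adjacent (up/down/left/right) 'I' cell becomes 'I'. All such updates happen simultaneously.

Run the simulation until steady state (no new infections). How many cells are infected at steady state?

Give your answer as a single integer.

Answer: 36

Derivation:
Step 0 (initial): 2 infected
Step 1: +5 new -> 7 infected
Step 2: +5 new -> 12 infected
Step 3: +6 new -> 18 infected
Step 4: +5 new -> 23 infected
Step 5: +3 new -> 26 infected
Step 6: +2 new -> 28 infected
Step 7: +2 new -> 30 infected
Step 8: +4 new -> 34 infected
Step 9: +2 new -> 36 infected
Step 10: +0 new -> 36 infected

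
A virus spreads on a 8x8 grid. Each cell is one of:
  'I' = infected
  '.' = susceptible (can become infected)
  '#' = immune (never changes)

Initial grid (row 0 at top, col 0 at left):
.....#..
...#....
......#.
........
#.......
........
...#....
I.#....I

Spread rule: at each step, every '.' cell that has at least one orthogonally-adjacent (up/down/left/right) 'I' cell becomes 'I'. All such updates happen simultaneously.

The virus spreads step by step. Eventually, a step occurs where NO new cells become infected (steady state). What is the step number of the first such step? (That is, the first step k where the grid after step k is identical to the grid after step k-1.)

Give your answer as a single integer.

Step 0 (initial): 2 infected
Step 1: +4 new -> 6 infected
Step 2: +5 new -> 11 infected
Step 3: +6 new -> 17 infected
Step 4: +7 new -> 24 infected
Step 5: +7 new -> 31 infected
Step 6: +7 new -> 38 infected
Step 7: +8 new -> 46 infected
Step 8: +7 new -> 53 infected
Step 9: +3 new -> 56 infected
Step 10: +2 new -> 58 infected
Step 11: +0 new -> 58 infected

Answer: 11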